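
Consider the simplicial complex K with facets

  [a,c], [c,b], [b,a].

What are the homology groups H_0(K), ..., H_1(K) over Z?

H_0 ≅ Z,  H_1 ≅ Z.

Order the vertices as a < b < c. Listing each simplex with vertices in this order, K has dimension 1 with simplices:

  0-simplices (3): a, b, c
  1-simplices (3): ab, ac, bc

Hence C_0 ≅ Z^3, C_1 ≅ Z^3.

The boundary map ∂_1: C_1 → C_0 is given by ∂[p,q] = [q] − [p]. For instance
  ∂ac = c − a.
This gives a 3×3 integer matrix of rank 2; reducing to Smith normal form yields diagonal entries (1,1).

Computing H_k = (kernel of ∂_k) / (image of ∂_{k+1}):

  H_0: rank C_0 − rank ∂_1 = 3 − 2 = 1, and the invariant factors of ∂_1 are all 1, so H_0 = Z.
  H_1: rank ker ∂_1 − rank ∂_2 = (3 − 2) − 0 = 1, and there is no ∂_2, so H_1 = Z.

(K is a triangulation of the circle S^1.)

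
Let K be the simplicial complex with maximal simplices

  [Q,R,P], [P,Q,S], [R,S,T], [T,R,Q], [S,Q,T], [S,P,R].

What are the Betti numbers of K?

Take the total order P < Q < R < S < T on the vertex set. Then K (dimension 2) consists of the simplices:

  0-simplices (5): P, Q, R, S, T
  1-simplices (9): PQ, PR, PS, QR, QS, QT, RS, RT, ST
  2-simplices (6): PQR, PQS, PRS, QRT, QST, RST

Hence C_0 ≅ Z^5, C_1 ≅ Z^9, C_2 ≅ Z^6.

∂_1: C_1 → C_0 sends each edge [p,q] (with p < q) to q − p.
The 5×9 boundary matrix has rank 4 and Smith normal form diag(1,1,1,1).

∂_2: C_2 → C_1 sends each 2-simplex [p,q,r] to [q,r] − [p,r] + [p,q]. For instance
  ∂RST = ST − RT + RS,
  ∂PRS = RS − PS + PR.
The resulting 9×6 matrix has rank 5, and its Smith normal form has invariant factors (1,1,1,1,1).

Computing H_k = (kernel of ∂_k) / (image of ∂_{k+1}):

  H_0: rank C_0 − rank ∂_1 = 5 − 4 = 1, and the invariant factors of ∂_1 are all 1, so H_0 = Z.
  H_1: rank ker ∂_1 − rank ∂_2 = (9 − 4) − 5 = 0, and the invariant factors of ∂_2 are all 1, so H_1 = 0.
  H_2: rank ker ∂_2 − rank ∂_3 = (6 − 5) − 0 = 1, and there is no ∂_3, so H_2 = Z.

(K is a triangulation of the 2-sphere S^2.)

Hence the Betti numbers are b_0 = 1, b_1 = 0, b_2 = 1.

b_0 = 1, b_1 = 0, b_2 = 1.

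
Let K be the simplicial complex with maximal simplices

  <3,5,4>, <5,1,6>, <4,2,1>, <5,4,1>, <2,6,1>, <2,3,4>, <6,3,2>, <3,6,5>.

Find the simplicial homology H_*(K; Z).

H_0 = Z,  H_1 = 0,  H_2 = Z.

K has 6 vertices, 12 edges, 8 triangles.
rank ∂_0 = 0, rank ∂_1 = 5 ⇒ b_0 = 6 − 0 − 5 = 1; all invariant factors of ∂_1 are 1 so no torsion. So H_0 = Z.
rank ∂_1 = 5, rank ∂_2 = 7 ⇒ b_1 = 12 − 5 − 7 = 0; all invariant factors of ∂_2 are 1 so no torsion. So H_1 = 0.
rank ∂_2 = 7, rank ∂_3 = 0 ⇒ b_2 = 8 − 7 − 0 = 1. So H_2 = Z.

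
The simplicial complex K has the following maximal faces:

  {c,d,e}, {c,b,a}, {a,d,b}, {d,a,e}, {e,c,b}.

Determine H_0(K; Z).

H_0 ≅ Z.

K has 5 vertices, 10 edges, 5 triangles.
rank ∂_0 = 0, rank ∂_1 = 4 ⇒ b_0 = 5 − 0 − 4 = 1; all invariant factors of ∂_1 are 1 so no torsion. So H_0 ≅ Z.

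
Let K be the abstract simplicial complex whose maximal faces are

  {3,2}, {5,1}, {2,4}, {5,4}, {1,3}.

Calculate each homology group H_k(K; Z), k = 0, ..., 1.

K has 5 vertices, 5 edges.
rank ∂_0 = 0, rank ∂_1 = 4 ⇒ b_0 = 5 − 0 − 4 = 1; all invariant factors of ∂_1 are 1 so no torsion. So H_0 = Z.
rank ∂_1 = 4, rank ∂_2 = 0 ⇒ b_1 = 5 − 4 − 0 = 1. So H_1 = Z.

H_0 = Z,  H_1 = Z.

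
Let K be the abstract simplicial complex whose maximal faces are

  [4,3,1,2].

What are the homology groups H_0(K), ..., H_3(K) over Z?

Fix the vertex order 1 < 2 < 3 < 4 and write every simplex with vertices in increasing order. Then dim K = 3 and the simplices of K are:

  0-simplices (4): [1], [2], [3], [4]
  1-simplices (6): [1,2], [1,3], [1,4], [2,3], [2,4], [3,4]
  2-simplices (4): [1,2,3], [1,2,4], [1,3,4], [2,3,4]
  3-simplices (1): [1,2,3,4]

so the chain groups are C_0 ≅ Z^4, C_1 ≅ Z^6, C_2 ≅ Z^4, C_3 ≅ Z^1.

Boundary ∂_1: C_1 → C_0 is given by ∂[p,q] = [q] − [p]. For instance
  ∂[1,3] = [3] − [1].
The resulting 4×6 matrix has rank 3, and its Smith normal form has invariant factors (1,1,1).

The boundary map ∂_2: C_2 → C_1 maps a triangle to the signed sum of its edges. For instance
  ∂[1,2,3] = [2,3] − [1,3] + [1,2],
  ∂[1,3,4] = [3,4] − [1,4] + [1,3].
The 6×4 boundary matrix has rank 3 and Smith normal form diag(1,1,1).

Boundary ∂_3: C_3 → C_2 sends each 3-simplex σ to the alternating sum Σ_i (−1)^i (σ with its i-th vertex removed). For instance
  ∂[1,2,3,4] = [2,3,4] − [1,3,4] + [1,2,4] − [1,2,3].
This gives a 4×1 integer matrix of rank 1; reducing to Smith normal form yields diagonal entries (1).

Now H_k = ker ∂_k / im ∂_{k+1}, so:

  H_0: rank C_0 − rank ∂_1 = 4 − 3 = 1, and the invariant factors of ∂_1 are all 1, so H_0 = Z.
  H_1: rank ker ∂_1 − rank ∂_2 = (6 − 3) − 3 = 0, and the invariant factors of ∂_2 are all 1, so H_1 = 0.
  H_2: rank ker ∂_2 − rank ∂_3 = (4 − 3) − 1 = 0, and the invariant factors of ∂_3 are all 1, so H_2 = 0.
  H_3: rank ker ∂_3 − rank ∂_4 = (1 − 1) − 0 = 0, and there is no ∂_4, so H_3 = 0.

H_0 = Z,  H_1 = 0,  H_2 = 0,  H_3 = 0.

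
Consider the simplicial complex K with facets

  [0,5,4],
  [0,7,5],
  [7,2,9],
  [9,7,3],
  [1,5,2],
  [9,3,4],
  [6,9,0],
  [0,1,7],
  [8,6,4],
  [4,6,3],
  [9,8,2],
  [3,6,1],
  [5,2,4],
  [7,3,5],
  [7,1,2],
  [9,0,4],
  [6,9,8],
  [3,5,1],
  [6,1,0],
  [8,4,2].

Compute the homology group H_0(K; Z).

H_0 = Z.

Order the vertices as 0 < 1 < 2 < 3 < 4 < 5 < 6 < 7 < 8 < 9. Listing each simplex with vertices in this order, K has dimension 2 with simplices:

  0-simplices (10): [0], [1], [2], [3], [4], [5], [6], [7], [8], [9]
  1-simplices (30): (30 of them)
  2-simplices (20): (20 of them)

Hence C_0 ≅ Z^10, C_1 ≅ Z^30, C_2 ≅ Z^20.

The boundary map ∂_1: C_1 → C_0 maps an edge to its endpoints' difference, ∂[p,q] = q − p. For instance
  ∂[1,3] = [3] − [1].
This gives a 10×30 integer matrix of rank 9; reducing to Smith normal form yields diagonal entries (1,1,1,1,1,1,1,1,1).

Boundary ∂_2: C_2 → C_1 acts by ∂[p,q,r] = [q,r] − [p,r] + [p,q]. For instance
  ∂[0,4,5] = [4,5] − [0,5] + [0,4],
  ∂[2,7,9] = [7,9] − [2,9] + [2,7].
As a 30×20 matrix over Z this has rank 20, with invariant factors (1,1,1,1,1,1,1,1,1,1,1,1,1,1,1,1,1,1,1,2).

Reading off H_k = ker ∂_k / im ∂_{k+1}:

  H_0: rank C_0 − rank ∂_1 = 10 − 9 = 1, and the invariant factors of ∂_1 are all 1, so H_0 = Z.

(K is a triangulation of the Klein bottle.)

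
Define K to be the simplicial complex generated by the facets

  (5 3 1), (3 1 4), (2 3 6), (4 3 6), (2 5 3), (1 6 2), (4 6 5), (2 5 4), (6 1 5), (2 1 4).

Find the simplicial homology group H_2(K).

K has 6 vertices, 15 edges, 10 triangles.
rank ∂_2 = 10, rank ∂_3 = 0 ⇒ b_2 = 10 − 10 − 0 = 0. So H_2 ≅ 0.

H_2 = 0.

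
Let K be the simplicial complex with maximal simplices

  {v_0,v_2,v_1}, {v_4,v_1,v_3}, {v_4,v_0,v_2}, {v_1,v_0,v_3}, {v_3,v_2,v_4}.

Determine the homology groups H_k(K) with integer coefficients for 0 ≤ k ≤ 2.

H_0 ≅ Z,  H_1 ≅ Z,  H_2 = 0.

Take the total order v_0 < v_1 < v_2 < v_3 < v_4 on the vertex set. Then K (dimension 2) consists of the simplices:

  0-simplices (5): [v_0], [v_1], [v_2], [v_3], [v_4]
  1-simplices (10): [v_0,v_1], [v_0,v_2], [v_0,v_3], [v_0,v_4], [v_1,v_2], [v_1,v_3], [v_1,v_4], [v_2,v_3], [v_2,v_4], [v_3,v_4]
  2-simplices (5): [v_0,v_1,v_2], [v_0,v_1,v_3], [v_0,v_2,v_4], [v_1,v_3,v_4], [v_2,v_3,v_4]

giving chain groups C_0 ≅ Z^5, C_1 ≅ Z^10, C_2 ≅ Z^5.

∂_1: C_1 → C_0 is given by ∂[p,q] = [q] − [p]. For instance
  ∂[v_2,v_3] = [v_3] − [v_2].
As a 5×10 matrix over Z this has rank 4, with invariant factors (1,1,1,1).

The boundary map ∂_2: C_2 → C_1 acts by ∂[p,q,r] = [q,r] − [p,r] + [p,q]. For instance
  ∂[v_0,v_1,v_2] = [v_1,v_2] − [v_0,v_2] + [v_0,v_1],
  ∂[v_0,v_2,v_4] = [v_2,v_4] − [v_0,v_4] + [v_0,v_2].
The 10×5 boundary matrix has rank 5 and Smith normal form diag(1,1,1,1,1).

Now H_k = ker ∂_k / im ∂_{k+1}, so:

  H_0: rank C_0 − rank ∂_1 = 5 − 4 = 1, and the invariant factors of ∂_1 are all 1, so H_0 ≅ Z.
  H_1: rank ker ∂_1 − rank ∂_2 = (10 − 4) − 5 = 1, and the invariant factors of ∂_2 are all 1, so H_1 ≅ Z.
  H_2: rank ker ∂_2 − rank ∂_3 = (5 − 5) − 0 = 0, and there is no ∂_3, so H_2 ≅ 0.

(K is a triangulation of the Möbius band.)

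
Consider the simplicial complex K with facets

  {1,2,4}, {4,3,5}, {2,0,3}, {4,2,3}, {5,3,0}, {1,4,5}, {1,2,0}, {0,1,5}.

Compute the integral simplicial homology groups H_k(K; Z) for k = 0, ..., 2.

Fix the vertex order 0 < 1 < 2 < 3 < 4 < 5 and write every simplex with vertices in increasing order. Then dim K = 2 and the simplices of K are:

  0-simplices (6): [0], [1], [2], [3], [4], [5]
  1-simplices (12): [0,1], [0,2], [0,3], [0,5], [1,2], [1,4], [1,5], [2,3], [2,4], [3,4], [3,5], [4,5]
  2-simplices (8): [0,1,2], [0,1,5], [0,2,3], [0,3,5], [1,2,4], [1,4,5], [2,3,4], [3,4,5]

so the chain groups are C_0 ≅ Z^6, C_1 ≅ Z^12, C_2 ≅ Z^8.

The boundary map ∂_1: C_1 → C_0 sends each edge [p,q] (with p < q) to q − p. For instance
  ∂[3,5] = [5] − [3].
The resulting 6×12 matrix has rank 5, and its Smith normal form has invariant factors (1,1,1,1,1).

∂_2: C_2 → C_1 acts by ∂[p,q,r] = [q,r] − [p,r] + [p,q]. For instance
  ∂[0,3,5] = [3,5] − [0,5] + [0,3],
  ∂[0,2,3] = [2,3] − [0,3] + [0,2].
The resulting 12×8 matrix has rank 7, and its Smith normal form has invariant factors (1,1,1,1,1,1,1).

From H_k ≅ ker(∂_k) / im(∂_{k+1}) we obtain:

  H_0: rank C_0 − rank ∂_1 = 6 − 5 = 1, and the invariant factors of ∂_1 are all 1, so H_0 = Z.
  H_1: rank ker ∂_1 − rank ∂_2 = (12 − 5) − 7 = 0, and the invariant factors of ∂_2 are all 1, so H_1 = 0.
  H_2: rank ker ∂_2 − rank ∂_3 = (8 − 7) − 0 = 1, and there is no ∂_3, so H_2 = Z.

As a check, the Euler characteristic is 6 − 12 + 8 = 2, which agrees with 1 − 0 + 1 = 2.

H_0 ≅ Z,  H_1 = 0,  H_2 ≅ Z.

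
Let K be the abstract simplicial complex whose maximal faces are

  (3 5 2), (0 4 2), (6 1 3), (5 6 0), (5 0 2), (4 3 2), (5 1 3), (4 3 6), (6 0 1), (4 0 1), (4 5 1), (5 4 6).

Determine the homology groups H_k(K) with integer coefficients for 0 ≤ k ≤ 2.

Order the vertices as 0 < 1 < 2 < 3 < 4 < 5 < 6. Listing each simplex with vertices in this order, K has dimension 2 with simplices:

  0-simplices (7): [0], [1], [2], [3], [4], [5], [6]
  1-simplices (18): [0,1], [0,2], [0,4], [0,5], [0,6], [1,3], [1,4], [1,5], [1,6], [2,3], [2,4], [2,5], [3,4], [3,5], [3,6], [4,5], [4,6], [5,6]
  2-simplices (12): [0,1,4], [0,1,6], [0,2,4], [0,2,5], [0,5,6], [1,3,5], [1,3,6], [1,4,5], [2,3,4], [2,3,5], [3,4,6], [4,5,6]

Hence C_0 ≅ Z^7, C_1 ≅ Z^18, C_2 ≅ Z^12.

The boundary map ∂_1: C_1 → C_0 sends each edge [p,q] (with p < q) to q − p. For instance
  ∂[2,4] = [4] − [2].
This gives a 7×18 integer matrix of rank 6; reducing to Smith normal form yields diagonal entries (1,1,1,1,1,1).

Boundary ∂_2: C_2 → C_1 sends each 2-simplex [p,q,r] to [q,r] − [p,r] + [p,q]. For instance
  ∂[1,4,5] = [4,5] − [1,5] + [1,4],
  ∂[4,5,6] = [5,6] − [4,6] + [4,5].
This gives a 18×12 integer matrix of rank 12; reducing to Smith normal form yields diagonal entries (1,1,1,1,1,1,1,1,1,1,1,2).

Reading off H_k = ker ∂_k / im ∂_{k+1}:

  H_0: rank C_0 − rank ∂_1 = 7 − 6 = 1, and the invariant factors of ∂_1 are all 1, so H_0 ≅ Z.
  H_1: rank ker ∂_1 − rank ∂_2 = (18 − 6) − 12 = 0, and ∂_2 has invariant factor 2 > 1, so H_1 ≅ Z/2.
  H_2: rank ker ∂_2 − rank ∂_3 = (12 − 12) − 0 = 0, and there is no ∂_3, so H_2 ≅ 0.

H_0 = Z,  H_1 = Z/2,  H_2 = 0.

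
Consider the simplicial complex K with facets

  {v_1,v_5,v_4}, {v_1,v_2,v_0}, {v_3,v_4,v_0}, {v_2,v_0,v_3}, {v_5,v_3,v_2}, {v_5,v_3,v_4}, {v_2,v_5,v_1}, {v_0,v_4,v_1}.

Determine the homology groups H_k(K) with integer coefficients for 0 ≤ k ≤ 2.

H_0 = Z,  H_1 = 0,  H_2 = Z.

We work with the vertex ordering v_0 < v_1 < v_2 < v_3 < v_4 < v_5. The simplices of K, each written with vertices in increasing order, are:

  0-simplices (6): [v_0], [v_1], [v_2], [v_3], [v_4], [v_5]
  1-simplices (12): [v_0,v_1], [v_0,v_2], [v_0,v_3], [v_0,v_4], [v_1,v_2], [v_1,v_4], [v_1,v_5], [v_2,v_3], [v_2,v_5], [v_3,v_4], [v_3,v_5], [v_4,v_5]
  2-simplices (8): [v_0,v_1,v_2], [v_0,v_1,v_4], [v_0,v_2,v_3], [v_0,v_3,v_4], [v_1,v_2,v_5], [v_1,v_4,v_5], [v_2,v_3,v_5], [v_3,v_4,v_5]

giving chain groups C_0 ≅ Z^6, C_1 ≅ Z^12, C_2 ≅ Z^8.

∂_1: C_1 → C_0 is given by ∂[p,q] = [q] − [p]. For instance
  ∂[v_0,v_3] = [v_3] − [v_0].
This gives a 6×12 integer matrix of rank 5; reducing to Smith normal form yields diagonal entries (1,1,1,1,1).

Boundary ∂_2: C_2 → C_1 acts by ∂[p,q,r] = [q,r] − [p,r] + [p,q]. For instance
  ∂[v_0,v_3,v_4] = [v_3,v_4] − [v_0,v_4] + [v_0,v_3],
  ∂[v_0,v_1,v_2] = [v_1,v_2] − [v_0,v_2] + [v_0,v_1].
The 12×8 boundary matrix has rank 7 and Smith normal form diag(1,1,1,1,1,1,1).

From H_k ≅ ker(∂_k) / im(∂_{k+1}) we obtain:

  H_0: rank C_0 − rank ∂_1 = 6 − 5 = 1, and the invariant factors of ∂_1 are all 1, so H_0 ≅ Z.
  H_1: rank ker ∂_1 − rank ∂_2 = (12 − 5) − 7 = 0, and the invariant factors of ∂_2 are all 1, so H_1 ≅ 0.
  H_2: rank ker ∂_2 − rank ∂_3 = (8 − 7) − 0 = 1, and there is no ∂_3, so H_2 ≅ Z.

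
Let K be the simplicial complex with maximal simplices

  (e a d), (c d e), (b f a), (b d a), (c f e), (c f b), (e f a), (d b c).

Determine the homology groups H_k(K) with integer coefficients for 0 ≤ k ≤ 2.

We work with the vertex ordering a < b < c < d < e < f. The simplices of K, each written with vertices in increasing order, are:

  0-simplices (6): a, b, c, d, e, f
  1-simplices (12): ab, ad, ae, af, bc, bd, bf, cd, ce, cf, de, ef
  2-simplices (8): abd, abf, ade, aef, bcd, bcf, cde, cef

so the chain groups are C_0 ≅ Z^6, C_1 ≅ Z^12, C_2 ≅ Z^8.

∂_1: C_1 → C_0 maps an edge to its endpoints' difference, ∂[p,q] = q − p.
The resulting 6×12 matrix has rank 5, and its Smith normal form has invariant factors (1,1,1,1,1).

The boundary map ∂_2: C_2 → C_1 acts by ∂[p,q,r] = [q,r] − [p,r] + [p,q]. For instance
  ∂bcf = cf − bf + bc,
  ∂cde = de − ce + cd.
The 12×8 boundary matrix has rank 7 and Smith normal form diag(1,1,1,1,1,1,1).

Now H_k = ker ∂_k / im ∂_{k+1}, so:

  H_0: rank C_0 − rank ∂_1 = 6 − 5 = 1, and the invariant factors of ∂_1 are all 1, so H_0 = Z.
  H_1: rank ker ∂_1 − rank ∂_2 = (12 − 5) − 7 = 0, and the invariant factors of ∂_2 are all 1, so H_1 = 0.
  H_2: rank ker ∂_2 − rank ∂_3 = (8 − 7) − 0 = 1, and there is no ∂_3, so H_2 = Z.

(K is a triangulation of the 2-sphere S^2.)

H_0 = Z,  H_1 = 0,  H_2 = Z.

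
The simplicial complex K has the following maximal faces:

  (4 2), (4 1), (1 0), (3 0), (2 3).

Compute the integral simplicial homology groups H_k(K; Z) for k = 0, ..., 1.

H_0 ≅ Z,  H_1 ≅ Z.

Fix the vertex order 0 < 1 < 2 < 3 < 4 and write every simplex with vertices in increasing order. Then dim K = 1 and the simplices of K are:

  0-simplices (5): [0], [1], [2], [3], [4]
  1-simplices (5): [0,1], [0,3], [1,4], [2,3], [2,4]

so the chain groups are C_0 ≅ Z^5, C_1 ≅ Z^5.

Boundary ∂_1: C_1 → C_0 maps an edge to its endpoints' difference, ∂[p,q] = q − p. For instance
  ∂[0,1] = [1] − [0].
The 5×5 boundary matrix has rank 4 and Smith normal form diag(1,1,1,1).

Computing H_k = (kernel of ∂_k) / (image of ∂_{k+1}):

  H_0: rank C_0 − rank ∂_1 = 5 − 4 = 1, and the invariant factors of ∂_1 are all 1, so H_0 ≅ Z.
  H_1: rank ker ∂_1 − rank ∂_2 = (5 − 4) − 0 = 1, and there is no ∂_2, so H_1 ≅ Z.

As a check, the Euler characteristic is 5 − 5 = 0, which agrees with 1 − 1 = 0.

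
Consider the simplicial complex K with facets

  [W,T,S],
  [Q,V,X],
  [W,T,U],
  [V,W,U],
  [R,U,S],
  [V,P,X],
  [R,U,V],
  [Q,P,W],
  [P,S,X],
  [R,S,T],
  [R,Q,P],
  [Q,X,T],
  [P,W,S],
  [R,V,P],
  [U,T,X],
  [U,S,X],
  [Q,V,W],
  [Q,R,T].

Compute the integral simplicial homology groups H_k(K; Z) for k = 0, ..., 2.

Fix the vertex order P < Q < R < S < T < U < V < W < X and write every simplex with vertices in increasing order. Then dim K = 2 and the simplices of K are:

  0-simplices (9): P, Q, R, S, T, U, V, W, X
  1-simplices (27): PQ, PR, PS, PV, PW, PX, QR, QT, QV, QW, QX, RS, RT, RU, RV, ST, SU, SW, SX, TU, TW, TX, UV, UW, UX, VW, VX
  2-simplices (18): PQR, PQW, PRV, PSW, PSX, PVX, QRT, QTX, QVW, QVX, RST, RSU, RUV, STW, SUX, TUW, TUX, UVW

Hence C_0 ≅ Z^9, C_1 ≅ Z^27, C_2 ≅ Z^18.

The boundary map ∂_1: C_1 → C_0 is given by ∂[p,q] = [q] − [p].
This gives a 9×27 integer matrix of rank 8; reducing to Smith normal form yields diagonal entries (1,1,1,1,1,1,1,1).

The boundary map ∂_2: C_2 → C_1 acts by ∂[p,q,r] = [q,r] − [p,r] + [p,q]. For instance
  ∂PSW = SW − PW + PS,
  ∂PSX = SX − PX + PS.
This gives a 27×18 integer matrix of rank 18; reducing to Smith normal form yields diagonal entries (1,1,1,1,1,1,1,1,1,1,1,1,1,1,1,1,1,2).

Now H_k = ker ∂_k / im ∂_{k+1}, so:

  H_0: rank C_0 − rank ∂_1 = 9 − 8 = 1, and the invariant factors of ∂_1 are all 1, so H_0 = Z.
  H_1: rank ker ∂_1 − rank ∂_2 = (27 − 8) − 18 = 1, and ∂_2 has invariant factor 2 > 1, so H_1 = Z ⊕ Z/2.
  H_2: rank ker ∂_2 − rank ∂_3 = (18 − 18) − 0 = 0, and there is no ∂_3, so H_2 = 0.

H_0 ≅ Z,  H_1 ≅ Z ⊕ Z/2,  H_2 = 0.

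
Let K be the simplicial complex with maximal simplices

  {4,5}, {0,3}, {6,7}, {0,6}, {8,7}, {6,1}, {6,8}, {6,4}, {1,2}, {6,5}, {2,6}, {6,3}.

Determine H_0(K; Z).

Take the total order 0 < 1 < 2 < 3 < 4 < 5 < 6 < 7 < 8 on the vertex set. Then K (dimension 1) consists of the simplices:

  0-simplices (9): [0], [1], [2], [3], [4], [5], [6], [7], [8]
  1-simplices (12): [0,3], [0,6], [1,2], [1,6], [2,6], [3,6], [4,5], [4,6], [5,6], [6,7], [6,8], [7,8]

Hence C_0 ≅ Z^9, C_1 ≅ Z^12.

Boundary ∂_1: C_1 → C_0 is given by ∂[p,q] = [q] − [p]. For instance
  ∂[4,6] = [6] − [4].
This gives a 9×12 integer matrix of rank 8; reducing to Smith normal form yields diagonal entries (1,1,1,1,1,1,1,1).

From H_k ≅ ker(∂_k) / im(∂_{k+1}) we obtain:

  H_0: rank C_0 − rank ∂_1 = 9 − 8 = 1, and the invariant factors of ∂_1 are all 1, so H_0 = Z.

H_0 = Z.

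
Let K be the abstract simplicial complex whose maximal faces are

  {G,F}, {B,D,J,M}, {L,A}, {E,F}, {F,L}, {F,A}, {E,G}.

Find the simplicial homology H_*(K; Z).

Order the vertices as A < B < D < E < F < G < J < L < M. Listing each simplex with vertices in this order, K has dimension 3 with simplices:

  0-simplices (9): A, B, D, E, F, G, J, L, M
  1-simplices (12): AF, AL, BD, BJ, BM, DJ, DM, EF, EG, FG, FL, JM
  2-simplices (4): BDJ, BDM, BJM, DJM
  3-simplices (1): BDJM

giving chain groups C_0 ≅ Z^9, C_1 ≅ Z^12, C_2 ≅ Z^4, C_3 ≅ Z^1.

The boundary map ∂_1: C_1 → C_0 is given by ∂[p,q] = [q] − [p].
This gives a 9×12 integer matrix of rank 7; reducing to Smith normal form yields diagonal entries (1,1,1,1,1,1,1).

Boundary ∂_2: C_2 → C_1 sends each 2-simplex [p,q,r] to [q,r] − [p,r] + [p,q]. For instance
  ∂DJM = JM − DM + DJ,
  ∂BDM = DM − BM + BD.
This gives a 12×4 integer matrix of rank 3; reducing to Smith normal form yields diagonal entries (1,1,1).

∂_3: C_3 → C_2 sends each 3-simplex σ to the alternating sum Σ_i (−1)^i (σ with its i-th vertex removed). For instance
  ∂BDJM = DJM − BJM + BDM − BDJ.
As a 4×1 matrix over Z this has rank 1, with invariant factors (1).

Reading off H_k = ker ∂_k / im ∂_{k+1}:

  H_0: rank C_0 − rank ∂_1 = 9 − 7 = 2, and the invariant factors of ∂_1 are all 1, so H_0 ≅ Z^2.
  H_1: rank ker ∂_1 − rank ∂_2 = (12 − 7) − 3 = 2, and the invariant factors of ∂_2 are all 1, so H_1 ≅ Z^2.
  H_2: rank ker ∂_2 − rank ∂_3 = (4 − 3) − 1 = 0, and the invariant factors of ∂_3 are all 1, so H_2 ≅ 0.
  H_3: rank ker ∂_3 − rank ∂_4 = (1 − 1) − 0 = 0, and there is no ∂_4, so H_3 ≅ 0.

H_0 = Z^2,  H_1 = Z^2,  H_2 = 0,  H_3 = 0.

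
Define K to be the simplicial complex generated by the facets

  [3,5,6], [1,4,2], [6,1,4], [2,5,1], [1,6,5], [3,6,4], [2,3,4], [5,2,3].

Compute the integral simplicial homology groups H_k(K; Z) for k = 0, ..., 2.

H_0 = Z,  H_1 = 0,  H_2 = Z.

Order the vertices as 1 < 2 < 3 < 4 < 5 < 6. Listing each simplex with vertices in this order, K has dimension 2 with simplices:

  0-simplices (6): [1], [2], [3], [4], [5], [6]
  1-simplices (12): [1,2], [1,4], [1,5], [1,6], [2,3], [2,4], [2,5], [3,4], [3,5], [3,6], [4,6], [5,6]
  2-simplices (8): [1,2,4], [1,2,5], [1,4,6], [1,5,6], [2,3,4], [2,3,5], [3,4,6], [3,5,6]

Hence C_0 ≅ Z^6, C_1 ≅ Z^12, C_2 ≅ Z^8.

Boundary ∂_1: C_1 → C_0 maps an edge to its endpoints' difference, ∂[p,q] = q − p.
The resulting 6×12 matrix has rank 5, and its Smith normal form has invariant factors (1,1,1,1,1).

The boundary map ∂_2: C_2 → C_1 sends each 2-simplex [p,q,r] to [q,r] − [p,r] + [p,q]. For instance
  ∂[3,5,6] = [5,6] − [3,6] + [3,5],
  ∂[1,2,5] = [2,5] − [1,5] + [1,2].
The resulting 12×8 matrix has rank 7, and its Smith normal form has invariant factors (1,1,1,1,1,1,1).

Computing H_k = (kernel of ∂_k) / (image of ∂_{k+1}):

  H_0: rank C_0 − rank ∂_1 = 6 − 5 = 1, and the invariant factors of ∂_1 are all 1, so H_0 = Z.
  H_1: rank ker ∂_1 − rank ∂_2 = (12 − 5) − 7 = 0, and the invariant factors of ∂_2 are all 1, so H_1 = 0.
  H_2: rank ker ∂_2 − rank ∂_3 = (8 − 7) − 0 = 1, and there is no ∂_3, so H_2 = Z.

(K is a triangulation of the 2-sphere S^2.)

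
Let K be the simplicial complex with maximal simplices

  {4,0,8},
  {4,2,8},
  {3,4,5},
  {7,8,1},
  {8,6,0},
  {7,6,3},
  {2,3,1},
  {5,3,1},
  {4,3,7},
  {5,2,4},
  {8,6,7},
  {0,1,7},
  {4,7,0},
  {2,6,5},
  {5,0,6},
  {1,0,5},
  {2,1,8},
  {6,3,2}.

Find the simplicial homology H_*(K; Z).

H_0 ≅ Z,  H_1 ≅ Z ⊕ Z/2Z,  H_2 = 0.

Take the total order 0 < 1 < 2 < 3 < 4 < 5 < 6 < 7 < 8 on the vertex set. Then K (dimension 2) consists of the simplices:

  0-simplices (9): [0], [1], [2], [3], [4], [5], [6], [7], [8]
  1-simplices (27): (27 of them)
  2-simplices (18): [0,1,5], [0,1,7], [0,4,7], [0,4,8], [0,5,6], [0,6,8], [1,2,3], [1,2,8], [1,3,5], [1,7,8], [2,3,6], [2,4,5], [2,4,8], [2,5,6], [3,4,5], [3,4,7], [3,6,7], [6,7,8]

giving chain groups C_0 ≅ Z^9, C_1 ≅ Z^27, C_2 ≅ Z^18.

Boundary ∂_1: C_1 → C_0 maps an edge to its endpoints' difference, ∂[p,q] = q − p. For instance
  ∂[1,5] = [5] − [1].
As a 9×27 matrix over Z this has rank 8, with invariant factors (1,1,1,1,1,1,1,1).

∂_2: C_2 → C_1 sends each 2-simplex [p,q,r] to [q,r] − [p,r] + [p,q]. For instance
  ∂[1,2,8] = [2,8] − [1,8] + [1,2],
  ∂[0,1,5] = [1,5] − [0,5] + [0,1].
This gives a 27×18 integer matrix of rank 18; reducing to Smith normal form yields diagonal entries (1,1,1,1,1,1,1,1,1,1,1,1,1,1,1,1,1,2).

Reading off H_k = ker ∂_k / im ∂_{k+1}:

  H_0: rank C_0 − rank ∂_1 = 9 − 8 = 1, and the invariant factors of ∂_1 are all 1, so H_0 = Z.
  H_1: rank ker ∂_1 − rank ∂_2 = (27 − 8) − 18 = 1, and ∂_2 has invariant factor 2 > 1, so H_1 = Z ⊕ Z/2Z.
  H_2: rank ker ∂_2 − rank ∂_3 = (18 − 18) − 0 = 0, and there is no ∂_3, so H_2 = 0.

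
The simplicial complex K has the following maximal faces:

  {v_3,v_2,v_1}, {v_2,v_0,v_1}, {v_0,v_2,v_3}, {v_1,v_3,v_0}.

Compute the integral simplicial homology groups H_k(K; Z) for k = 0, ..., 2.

Order the vertices as v_0 < v_1 < v_2 < v_3. Listing each simplex with vertices in this order, K has dimension 2 with simplices:

  0-simplices (4): [v_0], [v_1], [v_2], [v_3]
  1-simplices (6): [v_0,v_1], [v_0,v_2], [v_0,v_3], [v_1,v_2], [v_1,v_3], [v_2,v_3]
  2-simplices (4): [v_0,v_1,v_2], [v_0,v_1,v_3], [v_0,v_2,v_3], [v_1,v_2,v_3]

giving chain groups C_0 ≅ Z^4, C_1 ≅ Z^6, C_2 ≅ Z^4.

The boundary map ∂_1: C_1 → C_0 is given by ∂[p,q] = [q] − [p]. For instance
  ∂[v_0,v_3] = [v_3] − [v_0].
This gives a 4×6 integer matrix of rank 3; reducing to Smith normal form yields diagonal entries (1,1,1).

Boundary ∂_2: C_2 → C_1 sends each 2-simplex [p,q,r] to [q,r] − [p,r] + [p,q]. For instance
  ∂[v_0,v_1,v_3] = [v_1,v_3] − [v_0,v_3] + [v_0,v_1],
  ∂[v_0,v_1,v_2] = [v_1,v_2] − [v_0,v_2] + [v_0,v_1].
The resulting 6×4 matrix has rank 3, and its Smith normal form has invariant factors (1,1,1).

Computing H_k = (kernel of ∂_k) / (image of ∂_{k+1}):

  H_0: rank C_0 − rank ∂_1 = 4 − 3 = 1, and the invariant factors of ∂_1 are all 1, so H_0 = Z.
  H_1: rank ker ∂_1 − rank ∂_2 = (6 − 3) − 3 = 0, and the invariant factors of ∂_2 are all 1, so H_1 = 0.
  H_2: rank ker ∂_2 − rank ∂_3 = (4 − 3) − 0 = 1, and there is no ∂_3, so H_2 = Z.

As a check, the Euler characteristic is 4 − 6 + 4 = 2, which agrees with 1 − 0 + 1 = 2.

H_0 = Z,  H_1 = 0,  H_2 = Z.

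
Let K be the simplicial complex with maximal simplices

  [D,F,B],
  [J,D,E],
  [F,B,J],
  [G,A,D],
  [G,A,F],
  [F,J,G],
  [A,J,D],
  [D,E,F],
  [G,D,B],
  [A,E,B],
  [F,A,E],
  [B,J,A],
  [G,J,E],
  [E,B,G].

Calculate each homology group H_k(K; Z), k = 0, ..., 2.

H_0 = Z,  H_1 = Z^2,  H_2 = Z.

Order the vertices as A < B < D < E < F < G < J. Listing each simplex with vertices in this order, K has dimension 2 with simplices:

  0-simplices (7): A, B, D, E, F, G, J
  1-simplices (21): AB, AD, AE, AF, AG, AJ, BD, BE, BF, BG, BJ, DE, DF, DG, DJ, EF, EG, EJ, FG, FJ, GJ
  2-simplices (14): ABE, ABJ, ADG, ADJ, AEF, AFG, BDF, BDG, BEG, BFJ, DEF, DEJ, EGJ, FGJ

giving chain groups C_0 ≅ Z^7, C_1 ≅ Z^21, C_2 ≅ Z^14.

The boundary map ∂_1: C_1 → C_0 sends each edge [p,q] (with p < q) to q − p.
The 7×21 boundary matrix has rank 6 and Smith normal form diag(1,1,1,1,1,1).

∂_2: C_2 → C_1 acts by ∂[p,q,r] = [q,r] − [p,r] + [p,q]. For instance
  ∂EGJ = GJ − EJ + EG,
  ∂DEF = EF − DF + DE.
This gives a 21×14 integer matrix of rank 13; reducing to Smith normal form yields diagonal entries (1,1,1,1,1,1,1,1,1,1,1,1,1).

Now H_k = ker ∂_k / im ∂_{k+1}, so:

  H_0: rank C_0 − rank ∂_1 = 7 − 6 = 1, and the invariant factors of ∂_1 are all 1, so H_0 ≅ Z.
  H_1: rank ker ∂_1 − rank ∂_2 = (21 − 6) − 13 = 2, and the invariant factors of ∂_2 are all 1, so H_1 ≅ Z^2.
  H_2: rank ker ∂_2 − rank ∂_3 = (14 − 13) − 0 = 1, and there is no ∂_3, so H_2 ≅ Z.

As a check, the Euler characteristic is 7 − 21 + 14 = 0, which agrees with 1 − 2 + 1 = 0.
(K is a triangulation of the torus T^2.)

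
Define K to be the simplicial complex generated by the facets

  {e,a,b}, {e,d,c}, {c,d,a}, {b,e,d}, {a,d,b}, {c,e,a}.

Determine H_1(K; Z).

H_1 ≅ 0.

K has 5 vertices, 9 edges, 6 triangles.
rank ∂_1 = 4, rank ∂_2 = 5 ⇒ b_1 = 9 − 4 − 5 = 0; all invariant factors of ∂_2 are 1 so no torsion. So H_1 ≅ 0.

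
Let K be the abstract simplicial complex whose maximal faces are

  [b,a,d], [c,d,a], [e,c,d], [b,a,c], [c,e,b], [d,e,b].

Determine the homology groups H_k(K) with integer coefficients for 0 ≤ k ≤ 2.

Order the vertices as a < b < c < d < e. Listing each simplex with vertices in this order, K has dimension 2 with simplices:

  0-simplices (5): a, b, c, d, e
  1-simplices (9): ab, ac, ad, bc, bd, be, cd, ce, de
  2-simplices (6): abc, abd, acd, bce, bde, cde

giving chain groups C_0 ≅ Z^5, C_1 ≅ Z^9, C_2 ≅ Z^6.

∂_1: C_1 → C_0 sends each edge [p,q] (with p < q) to q − p. For instance
  ∂ab = b − a.
The resulting 5×9 matrix has rank 4, and its Smith normal form has invariant factors (1,1,1,1).

The boundary map ∂_2: C_2 → C_1 sends each 2-simplex [p,q,r] to [q,r] − [p,r] + [p,q]. For instance
  ∂bde = de − be + bd,
  ∂abd = bd − ad + ab.
The 9×6 boundary matrix has rank 5 and Smith normal form diag(1,1,1,1,1).

Reading off H_k = ker ∂_k / im ∂_{k+1}:

  H_0: rank C_0 − rank ∂_1 = 5 − 4 = 1, and the invariant factors of ∂_1 are all 1, so H_0 = Z.
  H_1: rank ker ∂_1 − rank ∂_2 = (9 − 4) − 5 = 0, and the invariant factors of ∂_2 are all 1, so H_1 = 0.
  H_2: rank ker ∂_2 − rank ∂_3 = (6 − 5) − 0 = 1, and there is no ∂_3, so H_2 = Z.

(K is a triangulation of the 2-sphere S^2.)

H_0 ≅ Z,  H_1 = 0,  H_2 ≅ Z.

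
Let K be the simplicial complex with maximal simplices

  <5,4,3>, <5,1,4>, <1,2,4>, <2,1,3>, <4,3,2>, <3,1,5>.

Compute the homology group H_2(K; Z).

H_2 = Z.

We work with the vertex ordering 1 < 2 < 3 < 4 < 5. The simplices of K, each written with vertices in increasing order, are:

  0-simplices (5): [1], [2], [3], [4], [5]
  1-simplices (9): [1,2], [1,3], [1,4], [1,5], [2,3], [2,4], [3,4], [3,5], [4,5]
  2-simplices (6): [1,2,3], [1,2,4], [1,3,5], [1,4,5], [2,3,4], [3,4,5]

giving chain groups C_0 ≅ Z^5, C_1 ≅ Z^9, C_2 ≅ Z^6.

∂_1: C_1 → C_0 maps an edge to its endpoints' difference, ∂[p,q] = q − p. For instance
  ∂[1,5] = [5] − [1].
As a 5×9 matrix over Z this has rank 4, with invariant factors (1,1,1,1).

∂_2: C_2 → C_1 acts by ∂[p,q,r] = [q,r] − [p,r] + [p,q]. For instance
  ∂[1,2,3] = [2,3] − [1,3] + [1,2],
  ∂[2,3,4] = [3,4] − [2,4] + [2,3].
The 9×6 boundary matrix has rank 5 and Smith normal form diag(1,1,1,1,1).

From H_k ≅ ker(∂_k) / im(∂_{k+1}) we obtain:

  H_2: rank ker ∂_2 − rank ∂_3 = (6 − 5) − 0 = 1, and there is no ∂_3, so H_2 ≅ Z.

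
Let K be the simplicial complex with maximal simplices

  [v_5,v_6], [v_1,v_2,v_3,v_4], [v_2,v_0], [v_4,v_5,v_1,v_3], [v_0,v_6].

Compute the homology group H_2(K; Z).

Take the total order v_0 < v_1 < v_2 < v_3 < v_4 < v_5 < v_6 on the vertex set. Then K (dimension 3) consists of the simplices:

  0-simplices (7): [v_0], [v_1], [v_2], [v_3], [v_4], [v_5], [v_6]
  1-simplices (12): [v_0,v_2], [v_0,v_6], [v_1,v_2], [v_1,v_3], [v_1,v_4], [v_1,v_5], [v_2,v_3], [v_2,v_4], [v_3,v_4], [v_3,v_5], [v_4,v_5], [v_5,v_6]
  2-simplices (7): [v_1,v_2,v_3], [v_1,v_2,v_4], [v_1,v_3,v_4], [v_1,v_3,v_5], [v_1,v_4,v_5], [v_2,v_3,v_4], [v_3,v_4,v_5]
  3-simplices (2): [v_1,v_2,v_3,v_4], [v_1,v_3,v_4,v_5]

Hence C_0 ≅ Z^7, C_1 ≅ Z^12, C_2 ≅ Z^7, C_3 ≅ Z^2.

Boundary ∂_1: C_1 → C_0 is given by ∂[p,q] = [q] − [p]. For instance
  ∂[v_1,v_2] = [v_2] − [v_1].
This gives a 7×12 integer matrix of rank 6; reducing to Smith normal form yields diagonal entries (1,1,1,1,1,1).

Boundary ∂_2: C_2 → C_1 acts by ∂[p,q,r] = [q,r] − [p,r] + [p,q]. For instance
  ∂[v_1,v_3,v_4] = [v_3,v_4] − [v_1,v_4] + [v_1,v_3],
  ∂[v_1,v_4,v_5] = [v_4,v_5] − [v_1,v_5] + [v_1,v_4].
The 12×7 boundary matrix has rank 5 and Smith normal form diag(1,1,1,1,1).

The boundary map ∂_3: C_3 → C_2 sends each 3-simplex σ to the alternating sum Σ_i (−1)^i (σ with its i-th vertex removed). For instance
  ∂[v_1,v_2,v_3,v_4] = [v_2,v_3,v_4] − [v_1,v_3,v_4] + [v_1,v_2,v_4] − [v_1,v_2,v_3],
  ∂[v_1,v_3,v_4,v_5] = [v_3,v_4,v_5] − [v_1,v_4,v_5] + [v_1,v_3,v_5] − [v_1,v_3,v_4].
The 7×2 boundary matrix has rank 2 and Smith normal form diag(1,1).

From H_k ≅ ker(∂_k) / im(∂_{k+1}) we obtain:

  H_2: rank ker ∂_2 − rank ∂_3 = (7 − 5) − 2 = 0, and the invariant factors of ∂_3 are all 1, so H_2 ≅ 0.

H_2 ≅ 0.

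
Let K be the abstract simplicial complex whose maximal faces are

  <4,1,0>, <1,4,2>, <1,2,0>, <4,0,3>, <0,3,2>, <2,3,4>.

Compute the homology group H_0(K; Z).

H_0 = Z.

Order the vertices as 0 < 1 < 2 < 3 < 4. Listing each simplex with vertices in this order, K has dimension 2 with simplices:

  0-simplices (5): [0], [1], [2], [3], [4]
  1-simplices (9): [0,1], [0,2], [0,3], [0,4], [1,2], [1,4], [2,3], [2,4], [3,4]
  2-simplices (6): [0,1,2], [0,1,4], [0,2,3], [0,3,4], [1,2,4], [2,3,4]

giving chain groups C_0 ≅ Z^5, C_1 ≅ Z^9, C_2 ≅ Z^6.

The boundary map ∂_1: C_1 → C_0 maps an edge to its endpoints' difference, ∂[p,q] = q − p.
This gives a 5×9 integer matrix of rank 4; reducing to Smith normal form yields diagonal entries (1,1,1,1).

∂_2: C_2 → C_1 acts by ∂[p,q,r] = [q,r] − [p,r] + [p,q]. For instance
  ∂[0,1,4] = [1,4] − [0,4] + [0,1],
  ∂[0,3,4] = [3,4] − [0,4] + [0,3].
As a 9×6 matrix over Z this has rank 5, with invariant factors (1,1,1,1,1).

Now H_k = ker ∂_k / im ∂_{k+1}, so:

  H_0: rank C_0 − rank ∂_1 = 5 − 4 = 1, and the invariant factors of ∂_1 are all 1, so H_0 ≅ Z.

(K is a triangulation of the 2-sphere S^2.)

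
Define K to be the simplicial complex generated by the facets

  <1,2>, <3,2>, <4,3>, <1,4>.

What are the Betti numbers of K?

b_0 = 1, b_1 = 1.

K has 4 vertices, 4 edges.
rank ∂_0 = 0, rank ∂_1 = 3 ⇒ b_0 = 4 − 0 − 3 = 1; all invariant factors of ∂_1 are 1 so no torsion. So H_0 ≅ Z.
rank ∂_1 = 3, rank ∂_2 = 0 ⇒ b_1 = 4 − 3 − 0 = 1. So H_1 ≅ Z.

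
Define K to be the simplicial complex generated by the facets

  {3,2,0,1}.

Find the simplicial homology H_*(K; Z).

We work with the vertex ordering 0 < 1 < 2 < 3. The simplices of K, each written with vertices in increasing order, are:

  0-simplices (4): [0], [1], [2], [3]
  1-simplices (6): [0,1], [0,2], [0,3], [1,2], [1,3], [2,3]
  2-simplices (4): [0,1,2], [0,1,3], [0,2,3], [1,2,3]
  3-simplices (1): [0,1,2,3]

giving chain groups C_0 ≅ Z^4, C_1 ≅ Z^6, C_2 ≅ Z^4, C_3 ≅ Z^1.

∂_1: C_1 → C_0 is given by ∂[p,q] = [q] − [p].
This gives a 4×6 integer matrix of rank 3; reducing to Smith normal form yields diagonal entries (1,1,1).

∂_2: C_2 → C_1 maps a triangle to the signed sum of its edges. For instance
  ∂[0,1,2] = [1,2] − [0,2] + [0,1],
  ∂[0,2,3] = [2,3] − [0,3] + [0,2].
The 6×4 boundary matrix has rank 3 and Smith normal form diag(1,1,1).

∂_3: C_3 → C_2 sends each 3-simplex σ to the alternating sum Σ_i (−1)^i (σ with its i-th vertex removed). For instance
  ∂[0,1,2,3] = [1,2,3] − [0,2,3] + [0,1,3] − [0,1,2].
The 4×1 boundary matrix has rank 1 and Smith normal form diag(1).

From H_k ≅ ker(∂_k) / im(∂_{k+1}) we obtain:

  H_0: rank C_0 − rank ∂_1 = 4 − 3 = 1, and the invariant factors of ∂_1 are all 1, so H_0 ≅ Z.
  H_1: rank ker ∂_1 − rank ∂_2 = (6 − 3) − 3 = 0, and the invariant factors of ∂_2 are all 1, so H_1 ≅ 0.
  H_2: rank ker ∂_2 − rank ∂_3 = (4 − 3) − 1 = 0, and the invariant factors of ∂_3 are all 1, so H_2 ≅ 0.
  H_3: rank ker ∂_3 − rank ∂_4 = (1 − 1) − 0 = 0, and there is no ∂_4, so H_3 ≅ 0.

As a check, the Euler characteristic is 4 − 6 + 4 − 1 = 1, which agrees with 1 − 0 + 0 − 0 = 1.
(K is a triangulation of the 3-simplex.)

H_0 = Z,  H_1 = 0,  H_2 = 0,  H_3 = 0.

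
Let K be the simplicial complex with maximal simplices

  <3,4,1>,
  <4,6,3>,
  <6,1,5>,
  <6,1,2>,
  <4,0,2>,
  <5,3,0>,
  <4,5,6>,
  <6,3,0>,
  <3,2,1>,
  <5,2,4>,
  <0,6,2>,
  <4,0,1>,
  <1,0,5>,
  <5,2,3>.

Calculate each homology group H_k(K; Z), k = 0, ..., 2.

Take the total order 0 < 1 < 2 < 3 < 4 < 5 < 6 on the vertex set. Then K (dimension 2) consists of the simplices:

  0-simplices (7): [0], [1], [2], [3], [4], [5], [6]
  1-simplices (21): [0,1], [0,2], [0,3], [0,4], [0,5], [0,6], [1,2], [1,3], [1,4], [1,5], [1,6], [2,3], [2,4], [2,5], [2,6], [3,4], [3,5], [3,6], [4,5], [4,6], [5,6]
  2-simplices (14): [0,1,4], [0,1,5], [0,2,4], [0,2,6], [0,3,5], [0,3,6], [1,2,3], [1,2,6], [1,3,4], [1,5,6], [2,3,5], [2,4,5], [3,4,6], [4,5,6]

so the chain groups are C_0 ≅ Z^7, C_1 ≅ Z^21, C_2 ≅ Z^14.

∂_1: C_1 → C_0 sends each edge [p,q] (with p < q) to q − p.
The resulting 7×21 matrix has rank 6, and its Smith normal form has invariant factors (1,1,1,1,1,1).

Boundary ∂_2: C_2 → C_1 sends each 2-simplex [p,q,r] to [q,r] − [p,r] + [p,q]. For instance
  ∂[2,3,5] = [3,5] − [2,5] + [2,3],
  ∂[0,1,5] = [1,5] − [0,5] + [0,1].
The 21×14 boundary matrix has rank 13 and Smith normal form diag(1,1,1,1,1,1,1,1,1,1,1,1,1).

Computing H_k = (kernel of ∂_k) / (image of ∂_{k+1}):

  H_0: rank C_0 − rank ∂_1 = 7 − 6 = 1, and the invariant factors of ∂_1 are all 1, so H_0 = Z.
  H_1: rank ker ∂_1 − rank ∂_2 = (21 − 6) − 13 = 2, and the invariant factors of ∂_2 are all 1, so H_1 = Z^2.
  H_2: rank ker ∂_2 − rank ∂_3 = (14 − 13) − 0 = 1, and there is no ∂_3, so H_2 = Z.

H_0 = Z,  H_1 = Z^2,  H_2 = Z.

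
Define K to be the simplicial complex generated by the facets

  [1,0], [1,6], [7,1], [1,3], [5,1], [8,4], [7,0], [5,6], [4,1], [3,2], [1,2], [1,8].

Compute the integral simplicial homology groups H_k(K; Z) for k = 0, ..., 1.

Order the vertices as 0 < 1 < 2 < 3 < 4 < 5 < 6 < 7 < 8. Listing each simplex with vertices in this order, K has dimension 1 with simplices:

  0-simplices (9): [0], [1], [2], [3], [4], [5], [6], [7], [8]
  1-simplices (12): [0,1], [0,7], [1,2], [1,3], [1,4], [1,5], [1,6], [1,7], [1,8], [2,3], [4,8], [5,6]

so the chain groups are C_0 ≅ Z^9, C_1 ≅ Z^12.

Boundary ∂_1: C_1 → C_0 is given by ∂[p,q] = [q] − [p].
The resulting 9×12 matrix has rank 8, and its Smith normal form has invariant factors (1,1,1,1,1,1,1,1).

Reading off H_k = ker ∂_k / im ∂_{k+1}:

  H_0: rank C_0 − rank ∂_1 = 9 − 8 = 1, and the invariant factors of ∂_1 are all 1, so H_0 ≅ Z.
  H_1: rank ker ∂_1 − rank ∂_2 = (12 − 8) − 0 = 4, and there is no ∂_2, so H_1 ≅ Z^4.

As a check, the Euler characteristic is 9 − 12 = -3, which agrees with 1 − 4 = -3.

H_0 = Z,  H_1 = Z^4.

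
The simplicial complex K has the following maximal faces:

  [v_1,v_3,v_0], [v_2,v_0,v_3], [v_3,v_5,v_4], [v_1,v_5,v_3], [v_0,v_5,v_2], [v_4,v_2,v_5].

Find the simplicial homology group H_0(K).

H_0 ≅ Z.

K has 6 vertices, 12 edges, 6 triangles.
rank ∂_0 = 0, rank ∂_1 = 5 ⇒ b_0 = 6 − 0 − 5 = 1; all invariant factors of ∂_1 are 1 so no torsion. So H_0 = Z.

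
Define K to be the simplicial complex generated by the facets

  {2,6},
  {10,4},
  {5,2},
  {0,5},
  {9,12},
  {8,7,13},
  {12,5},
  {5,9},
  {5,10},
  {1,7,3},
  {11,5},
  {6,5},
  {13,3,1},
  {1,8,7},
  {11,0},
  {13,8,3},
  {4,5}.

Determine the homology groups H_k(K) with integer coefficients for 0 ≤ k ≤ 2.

Take the total order 0 < 1 < 2 < 3 < 4 < 5 < 6 < 7 < 8 < 9 < 10 < 11 < 12 < 13 on the vertex set. Then K (dimension 2) consists of the simplices:

  0-simplices (14): [0], [1], [2], [3], [4], [5], [6], [7], [8], [9], [10], [11], [12], [13]
  1-simplices (22): (22 of them)
  2-simplices (5): [1,3,7], [1,3,13], [1,7,8], [3,8,13], [7,8,13]

giving chain groups C_0 ≅ Z^14, C_1 ≅ Z^22, C_2 ≅ Z^5.

The boundary map ∂_1: C_1 → C_0 maps an edge to its endpoints' difference, ∂[p,q] = q − p. For instance
  ∂[9,12] = [12] − [9].
The 14×22 boundary matrix has rank 12 and Smith normal form diag(1,1,1,1,1,1,1,1,1,1,1,1).

∂_2: C_2 → C_1 acts by ∂[p,q,r] = [q,r] − [p,r] + [p,q]. For instance
  ∂[7,8,13] = [8,13] − [7,13] + [7,8],
  ∂[1,7,8] = [7,8] − [1,8] + [1,7].
As a 22×5 matrix over Z this has rank 5, with invariant factors (1,1,1,1,1).

Now H_k = ker ∂_k / im ∂_{k+1}, so:

  H_0: rank C_0 − rank ∂_1 = 14 − 12 = 2, and the invariant factors of ∂_1 are all 1, so H_0 ≅ Z^2.
  H_1: rank ker ∂_1 − rank ∂_2 = (22 − 12) − 5 = 5, and the invariant factors of ∂_2 are all 1, so H_1 ≅ Z^5.
  H_2: rank ker ∂_2 − rank ∂_3 = (5 − 5) − 0 = 0, and there is no ∂_3, so H_2 ≅ 0.

H_0 = Z^2,  H_1 = Z^5,  H_2 = 0.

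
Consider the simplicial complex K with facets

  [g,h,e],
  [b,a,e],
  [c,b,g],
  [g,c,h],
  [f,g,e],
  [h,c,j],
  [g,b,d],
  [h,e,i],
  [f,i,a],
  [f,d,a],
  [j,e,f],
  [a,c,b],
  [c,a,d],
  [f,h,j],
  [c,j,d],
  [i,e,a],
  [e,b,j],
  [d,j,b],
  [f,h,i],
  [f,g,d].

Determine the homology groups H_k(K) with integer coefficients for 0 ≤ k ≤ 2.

We work with the vertex ordering a < b < c < d < e < f < g < h < i < j. The simplices of K, each written with vertices in increasing order, are:

  0-simplices (10): a, b, c, d, e, f, g, h, i, j
  1-simplices (30): ab, ac, ad, ae, af, ai, bc, bd, be, bg, bj, cd, cg, ch, cj, df, dg, dj, ef, eg, eh, ei, ej, fg, fh, fi, fj, gh, hi, hj
  2-simplices (20): abc, abe, acd, adf, aei, afi, bcg, bdg, bdj, bej, cdj, cgh, chj, dfg, efg, efj, egh, ehi, fhi, fhj

so the chain groups are C_0 ≅ Z^10, C_1 ≅ Z^30, C_2 ≅ Z^20.

Boundary ∂_1: C_1 → C_0 sends each edge [p,q] (with p < q) to q − p. For instance
  ∂ae = e − a.
This gives a 10×30 integer matrix of rank 9; reducing to Smith normal form yields diagonal entries (1,1,1,1,1,1,1,1,1).

∂_2: C_2 → C_1 maps a triangle to the signed sum of its edges. For instance
  ∂bdj = dj − bj + bd,
  ∂fhj = hj − fj + fh.
The 30×20 boundary matrix has rank 20 and Smith normal form diag(1,1,1,1,1,1,1,1,1,1,1,1,1,1,1,1,1,1,1,2).

From H_k ≅ ker(∂_k) / im(∂_{k+1}) we obtain:

  H_0: rank C_0 − rank ∂_1 = 10 − 9 = 1, and the invariant factors of ∂_1 are all 1, so H_0 ≅ Z.
  H_1: rank ker ∂_1 − rank ∂_2 = (30 − 9) − 20 = 1, and ∂_2 has invariant factor 2 > 1, so H_1 ≅ Z ⊕ Z/2.
  H_2: rank ker ∂_2 − rank ∂_3 = (20 − 20) − 0 = 0, and there is no ∂_3, so H_2 ≅ 0.

As a check, the Euler characteristic is 10 − 30 + 20 = 0, which agrees with 1 − 1 + 0 = 0.
(K is a triangulation of the Klein bottle.)

H_0 = Z,  H_1 = Z ⊕ Z/2,  H_2 = 0.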